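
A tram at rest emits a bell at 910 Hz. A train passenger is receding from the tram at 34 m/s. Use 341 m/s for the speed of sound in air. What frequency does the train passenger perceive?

819 Hz

Moving observer, stationary source: f' = f · (v − v_o)/v.
f' = 910 × (341 − 34)/341 = 910 × 307/341 ≈ 819 Hz.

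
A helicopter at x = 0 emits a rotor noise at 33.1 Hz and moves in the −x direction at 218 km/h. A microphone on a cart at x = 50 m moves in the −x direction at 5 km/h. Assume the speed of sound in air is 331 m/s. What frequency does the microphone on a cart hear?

218 km/h = 60.56 m/s; 5 km/h = 1.389 m/s.
The observer lies on the +x side, so the source is heading away from the observer and the observer is heading toward the source.
General Doppler shift: f' = f · (v + v_o)/(v + v_s).
f' = 33.1 × (331 + 1.389)/(331 + 60.56) = 33.1 × 332.39/391.56 ≈ 28.1 Hz.

28.1 Hz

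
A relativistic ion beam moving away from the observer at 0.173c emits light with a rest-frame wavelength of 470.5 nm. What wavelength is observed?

Relativistic Doppler for wavelength: λ' = λ₀ · √((1 + β)/(1 − β)).
λ' = 470.5 × √(1.1730/0.8270) = 470.5 × 1.19096 ≈ 560.3 nm.

560.3 nm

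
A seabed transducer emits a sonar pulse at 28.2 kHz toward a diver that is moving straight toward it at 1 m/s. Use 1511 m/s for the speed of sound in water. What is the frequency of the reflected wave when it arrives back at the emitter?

28.2 kHz

At the diver (a moving observer), f₁ = f₀ · (v + u)/v = 28.2 × 1512/1511 ≈ 28.2 kHz.
The reflection then acts as a moving source: f₂ = f₁ · v/(v − u) ≈ 28.2 kHz.
Equivalently f₂ = f₀ · (v + u)/(v − u).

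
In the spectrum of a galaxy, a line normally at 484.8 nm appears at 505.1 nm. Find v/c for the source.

λ'/λ₀ = 1.0419 > 1 (redshift), so the source is receding.
λ'/λ₀ = √((1 + β)/(1 − β)) for a receding source ⇒ β = (r² − 1)/(r² + 1) with r = λ'/λ₀.
β = (1.0855 − 1)/(1.0855 + 1) ≈ 0.041.

0.041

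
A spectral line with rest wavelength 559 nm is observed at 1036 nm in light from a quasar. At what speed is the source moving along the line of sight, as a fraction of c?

0.549c

λ'/λ₀ = 1.8533 > 1 (redshift), so the source is receding.
λ'/λ₀ = √((1 + β)/(1 − β)) for a receding source ⇒ β = (r² − 1)/(r² + 1) with r = λ'/λ₀.
β = (3.4348 − 1)/(3.4348 + 1) ≈ 0.549.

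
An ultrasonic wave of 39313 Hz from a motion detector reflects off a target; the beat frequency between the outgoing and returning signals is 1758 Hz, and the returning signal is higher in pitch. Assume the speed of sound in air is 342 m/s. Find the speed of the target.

7.5 m/s

Double Doppler shift off a moving reflector: f₂ = f₀ · (v + u)/(v − u) (u > 0 toward emitter).
Returning signal is higher, so f₂ = f₀ + Δf = 39313 + 1758 = 41071 Hz.
Rearranging, u = v · (f₂ − f₀)/(f₂ + f₀) = 342 × 1758/80384 ≈ 7.5 m/s.
So the target is moving at 7.5 m/s toward the emitter.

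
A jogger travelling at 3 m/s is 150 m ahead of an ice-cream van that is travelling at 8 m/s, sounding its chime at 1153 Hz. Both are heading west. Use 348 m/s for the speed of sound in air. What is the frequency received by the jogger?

1170 Hz

The jogger is ahead, so the ice-cream van is moving toward it while the jogger is moving away from the ice-cream van.
With source approaching and observer receding, f' = f · (v − v_o)/(v − v_s).
f' = 1153 × (348 − 3)/(348 − 8) = 1153 × 345/340 ≈ 1170 Hz.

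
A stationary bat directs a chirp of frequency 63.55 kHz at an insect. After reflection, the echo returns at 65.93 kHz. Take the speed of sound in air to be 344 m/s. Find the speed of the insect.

Double Doppler shift off a moving reflector: f₂ = f₀ · (v + u)/(v − u) (u > 0 toward emitter).
Rearranging, u = v · (f₂ − f₀)/(f₂ + f₀) = 344 × 2.38/129.48 ≈ 6.3 m/s.
So the insect is moving at 6.3 m/s toward the emitter.

6.3 m/s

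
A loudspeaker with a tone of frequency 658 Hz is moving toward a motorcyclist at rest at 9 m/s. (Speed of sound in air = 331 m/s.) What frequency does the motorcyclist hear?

676 Hz

Only the source moves, toward the listener, so f' = f · v/(v − v_s).
f' = 658 × 331/(331 − 9) = 658 × 331/322 ≈ 676 Hz.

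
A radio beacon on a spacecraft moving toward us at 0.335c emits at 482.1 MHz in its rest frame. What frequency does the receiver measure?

683.1 MHz

Relativistic Doppler for frequency: f' = f₀ · √((1 + β)/(1 − β)).
f' = 482.1 × √(1.3350/0.6650) = 482.1 × 1.41687 ≈ 683.1 MHz.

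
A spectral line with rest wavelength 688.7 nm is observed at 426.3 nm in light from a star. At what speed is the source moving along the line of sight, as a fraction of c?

0.446c

λ'/λ₀ = 0.6190 < 1 (blueshift), so the source is approaching.
λ'/λ₀ = √((1 − β)/(1 + β)) for an approaching source ⇒ β = (1 − r²)/(1 + r²) with r = λ'/λ₀.
β = (1 − 0.3832)/(1 + 0.3832) ≈ 0.446.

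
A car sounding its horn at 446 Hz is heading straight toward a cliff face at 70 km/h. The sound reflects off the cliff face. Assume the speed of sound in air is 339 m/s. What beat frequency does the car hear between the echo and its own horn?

70 km/h = 19.44 m/s.
The cliff face receives the sound from a moving source: f₁ = f₀ · v/(v − v_e) = 446 × 339/319.56 ≈ 473.1 Hz.
On the return leg the car is a moving observer: f₂ = f₁ · (v + v_e)/v = 473.1 × 358.44/339 ≈ 500.3 Hz.
Beat against the emitted tone: |f₂ − f₀| = 2v_e·f₀/(v − v_e) = 2 × 19.44 × 446/319.56 ≈ 54.3 Hz.

54.3 Hz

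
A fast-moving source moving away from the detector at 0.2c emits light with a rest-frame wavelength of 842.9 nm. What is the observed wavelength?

1032.3 nm

Relativistic Doppler for wavelength: λ' = λ₀ · √((1 + β)/(1 − β)).
λ' = 842.9 × √(1.2000/0.8000) = 842.9 × 1.22474 ≈ 1032.3 nm.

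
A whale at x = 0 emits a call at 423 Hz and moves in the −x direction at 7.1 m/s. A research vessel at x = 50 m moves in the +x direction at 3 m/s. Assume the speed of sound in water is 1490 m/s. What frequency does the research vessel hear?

420 Hz

The observer lies on the +x side, so the source is heading away from the observer and the observer is heading away from the source.
General Doppler shift: f' = f · (v − v_o)/(v + v_s).
f' = 423 × (1490 − 3)/(1490 + 7.1) = 423 × 1487/1497.1 ≈ 420 Hz.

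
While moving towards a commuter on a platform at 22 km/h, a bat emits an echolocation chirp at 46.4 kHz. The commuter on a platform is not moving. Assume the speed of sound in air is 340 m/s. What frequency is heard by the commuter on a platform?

22 km/h = 6.111 m/s.
Only the source moves, toward the listener, so f' = f · v/(v − v_s).
f' = 46.4 × 340/(340 − 6.111) = 46.4 × 340/333.9 ≈ 47.2 kHz.

47.2 kHz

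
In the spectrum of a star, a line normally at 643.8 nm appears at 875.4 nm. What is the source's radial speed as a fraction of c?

0.298c

λ'/λ₀ = 1.3597 > 1 (redshift), so the source is receding.
λ'/λ₀ = √((1 + β)/(1 − β)) for a receding source ⇒ β = (r² − 1)/(r² + 1) with r = λ'/λ₀.
β = (1.8489 − 1)/(1.8489 + 1) ≈ 0.298.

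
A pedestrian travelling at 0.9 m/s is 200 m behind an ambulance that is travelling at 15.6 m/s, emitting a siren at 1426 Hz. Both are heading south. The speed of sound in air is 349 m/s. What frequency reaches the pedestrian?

1369 Hz

The pedestrian is behind, so the ambulance is moving away from it while the pedestrian is moving toward the ambulance.
Both move, so f' = f · (v + v_o)/(v + v_s).
f' = 1426 × (349 + 0.9)/(349 + 15.6) = 1426 × 349.9/364.6 ≈ 1369 Hz.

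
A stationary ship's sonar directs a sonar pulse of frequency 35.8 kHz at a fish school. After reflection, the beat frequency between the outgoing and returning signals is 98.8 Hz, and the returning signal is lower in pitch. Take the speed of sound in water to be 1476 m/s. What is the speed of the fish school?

Double Doppler shift off a moving reflector: f₂ = f₀ · (v + u)/(v − u) (u > 0 toward emitter).
Returning signal is lower, so f₂ = f₀ − Δf = 35800 − 98.8 = 35701.2 Hz.
Rearranging, u = v · (f₂ − f₀)/(f₂ + f₀) = 1476 × -98.8/71501.2 ≈ -2.04 m/s.
So the fish school is moving at 2.04 m/s away from the emitter.

2.04 m/s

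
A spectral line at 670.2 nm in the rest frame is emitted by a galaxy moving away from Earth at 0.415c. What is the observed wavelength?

Relativistic Doppler for wavelength: λ' = λ₀ · √((1 + β)/(1 − β)).
λ' = 670.2 × √(1.4150/0.5850) = 670.2 × 1.55525 ≈ 1042.3 nm.

1042.3 nm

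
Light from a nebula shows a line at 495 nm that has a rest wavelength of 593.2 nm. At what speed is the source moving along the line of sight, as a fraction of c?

0.179

λ'/λ₀ = 0.8345 < 1 (blueshift), so the source is approaching.
λ'/λ₀ = √((1 − β)/(1 + β)) for an approaching source ⇒ β = (1 − r²)/(1 + r²) with r = λ'/λ₀.
β = (1 − 0.6963)/(1 + 0.6963) ≈ 0.179.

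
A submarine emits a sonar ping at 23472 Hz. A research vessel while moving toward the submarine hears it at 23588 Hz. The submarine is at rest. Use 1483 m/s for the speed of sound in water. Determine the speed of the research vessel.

f' = f · (v + v_o)/v ⇒ v_o = v · |f'/f − 1|.
v_o = 1483 × |23588/23472 − 1| = 1483 × 0.004942 ≈ 7.3 m/s.

7.3 m/s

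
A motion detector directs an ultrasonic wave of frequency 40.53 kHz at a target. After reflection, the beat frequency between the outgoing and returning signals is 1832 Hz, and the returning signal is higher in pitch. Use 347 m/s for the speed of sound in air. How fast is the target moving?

7.7 m/s

Double Doppler shift off a moving reflector: f₂ = f₀ · (v + u)/(v − u) (u > 0 toward emitter).
Returning signal is higher, so f₂ = f₀ + Δf = 40530 + 1832 = 42362 Hz.
Rearranging, u = v · (f₂ − f₀)/(f₂ + f₀) = 347 × 1832/82892 ≈ 7.7 m/s.
So the target is moving at 7.7 m/s toward the emitter.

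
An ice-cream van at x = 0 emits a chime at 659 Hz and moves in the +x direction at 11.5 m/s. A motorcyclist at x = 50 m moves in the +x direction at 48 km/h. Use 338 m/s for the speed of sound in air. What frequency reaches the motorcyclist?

655 Hz

48 km/h = 13.33 m/s.
The observer lies on the +x side, so the source is heading toward the observer and the observer is heading away from the source.
With source approaching and observer receding, f' = f · (v − v_o)/(v − v_s).
f' = 659 × (338 − 13.33)/(338 − 11.5) = 659 × 324.67/326.5 ≈ 655 Hz.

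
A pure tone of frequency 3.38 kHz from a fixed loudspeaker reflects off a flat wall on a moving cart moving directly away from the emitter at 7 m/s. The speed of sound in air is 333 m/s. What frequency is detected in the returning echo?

3.24 kHz

The flat wall on a moving cart first receives the wave as a moving observer: f₁ = f₀ · (v − u)/v = 3.38 × (333 − 7)/333 ≈ 3.31 kHz.
The reflection then acts as a moving source: f₂ = f₁ · v/(v + u) ≈ 3.24 kHz.
Equivalently f₂ = f₀ · (v − u)/(v + u).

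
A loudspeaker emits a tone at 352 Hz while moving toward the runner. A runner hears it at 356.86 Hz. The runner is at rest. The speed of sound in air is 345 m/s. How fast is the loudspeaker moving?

4.7 m/s

f' = f · v/(v − v_s) ⇒ v_s = v · |1 − f/f'|.
v_s = 345 × |1 − 352/356.86| = 345 × 0.01362 ≈ 4.7 m/s.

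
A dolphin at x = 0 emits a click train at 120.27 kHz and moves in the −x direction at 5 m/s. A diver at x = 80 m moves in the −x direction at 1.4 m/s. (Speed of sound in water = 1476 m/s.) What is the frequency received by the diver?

120.0 kHz

The observer lies on the +x side, so the source is heading away from the observer and the observer is heading toward the source.
With source receding and observer approaching, f' = f · (v + v_o)/(v + v_s).
f' = 120.27 × (1476 + 1.4)/(1476 + 5) = 120.27 × 1477.4/1481 ≈ 120.0 kHz.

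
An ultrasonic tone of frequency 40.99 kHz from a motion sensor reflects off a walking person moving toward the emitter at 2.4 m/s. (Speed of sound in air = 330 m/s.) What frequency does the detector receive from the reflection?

At the walking person (a moving observer), f₁ = f₀ · (v + u)/v = 40.99 × 332.4/330 ≈ 41.3 kHz.
On reflection it acts as a source moving toward the stationary detector: f₂ = f₁ · v/(v − u) = 41.3 × 330/327.6 ≈ 41.6 kHz.

41.6 kHz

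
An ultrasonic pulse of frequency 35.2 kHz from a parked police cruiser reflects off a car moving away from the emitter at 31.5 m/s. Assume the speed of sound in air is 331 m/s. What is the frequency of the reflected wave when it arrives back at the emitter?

At the car (a moving observer), f₁ = f₀ · (v − u)/v = 35.2 × 299.5/331 ≈ 31.9 kHz.
On reflection it acts as a source moving away from the stationary detector: f₂ = f₁ · v/(v + u) = 31.9 × 331/362.5 ≈ 29.1 kHz.
Equivalently f₂ = f₀ · (v − u)/(v + u).

29.1 kHz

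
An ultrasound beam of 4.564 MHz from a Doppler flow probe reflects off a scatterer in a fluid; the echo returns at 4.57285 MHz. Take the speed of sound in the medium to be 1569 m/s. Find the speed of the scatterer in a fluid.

1.52 m/s

Double Doppler shift off a moving reflector: f₂ = f₀ · (v + u)/(v − u) (u > 0 toward emitter).
Rearranging, u = v · (f₂ − f₀)/(f₂ + f₀) = 1569 × 0.00885/9.13685 ≈ 1.52 m/s.
So the scatterer in a fluid is moving at 1.52 m/s toward the emitter.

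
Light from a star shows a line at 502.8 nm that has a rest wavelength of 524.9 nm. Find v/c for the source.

0.043

λ'/λ₀ = 0.9579 < 1 (blueshift), so the source is approaching.
λ'/λ₀ = √((1 − β)/(1 + β)) for an approaching source ⇒ β = (1 − r²)/(1 + r²) with r = λ'/λ₀.
β = (1 − 0.9176)/(1 + 0.9176) ≈ 0.043.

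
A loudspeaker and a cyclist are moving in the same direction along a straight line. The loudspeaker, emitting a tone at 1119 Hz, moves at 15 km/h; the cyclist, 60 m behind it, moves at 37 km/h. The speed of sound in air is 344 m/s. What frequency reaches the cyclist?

1139 Hz

15 km/h = 4.167 m/s; 37 km/h = 10.28 m/s.
The cyclist is behind, so the loudspeaker is moving away from it while the cyclist is moving toward the loudspeaker.
General Doppler shift: f' = f · (v + v_o)/(v + v_s).
f' = 1119 × (344 + 10.28)/(344 + 4.167) = 1119 × 354.28/348.17 ≈ 1139 Hz.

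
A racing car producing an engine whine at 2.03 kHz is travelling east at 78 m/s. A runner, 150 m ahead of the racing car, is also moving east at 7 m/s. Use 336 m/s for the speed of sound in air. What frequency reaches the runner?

The runner is ahead, so the racing car is moving toward it while the runner is moving away from the racing car.
General Doppler shift: f' = f · (v − v_o)/(v − v_s).
f' = 2.03 × (336 − 7)/(336 − 78) = 2.03 × 329/258 ≈ 2.59 kHz.

2.59 kHz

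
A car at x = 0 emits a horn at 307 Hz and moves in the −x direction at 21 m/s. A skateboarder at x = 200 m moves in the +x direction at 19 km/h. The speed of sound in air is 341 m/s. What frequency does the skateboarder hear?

285 Hz

19 km/h = 5.278 m/s.
The observer lies on the +x side, so the source is heading away from the observer and the observer is heading away from the source.
General Doppler shift: f' = f · (v − v_o)/(v + v_s).
f' = 307 × (341 − 5.278)/(341 + 21) = 307 × 335.72/362 ≈ 285 Hz.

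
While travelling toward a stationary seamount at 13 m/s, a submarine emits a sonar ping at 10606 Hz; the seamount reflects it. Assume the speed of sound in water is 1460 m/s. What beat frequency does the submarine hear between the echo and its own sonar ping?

191 Hz

The seamount receives the sound from a moving source: f₁ = f₀ · v/(v − v_e) = 10606 × 1460/1447 ≈ 10701.3 Hz.
On the return leg the submarine is a moving observer: f₂ = f₁ · (v + v_e)/v = 10701.3 × 1473/1460 ≈ 10796.6 Hz.
Beat against the emitted tone: |f₂ − f₀| = 2v_e·f₀/(v − v_e) = 2 × 13 × 10606/1447 ≈ 191 Hz.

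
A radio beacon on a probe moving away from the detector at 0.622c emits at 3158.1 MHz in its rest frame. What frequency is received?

1524.6 MHz

Relativistic Doppler for frequency: f' = f₀ · √((1 − β)/(1 + β)).
f' = 3158.1 × √(0.3780/1.6220) = 3158.1 × 0.48275 ≈ 1524.6 MHz.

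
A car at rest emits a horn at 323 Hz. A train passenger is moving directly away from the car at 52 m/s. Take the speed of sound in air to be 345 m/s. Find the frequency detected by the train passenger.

274 Hz

Moving observer, stationary source: f' = f · (v − v_o)/v.
f' = 323 × (345 − 52)/345 = 323 × 293/345 ≈ 274 Hz.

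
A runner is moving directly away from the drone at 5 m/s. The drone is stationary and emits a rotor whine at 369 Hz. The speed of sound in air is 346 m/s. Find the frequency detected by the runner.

364 Hz

Only the observer moves, away from the source, so f' = f · (v − v_o)/v.
f' = 369 × (346 − 5)/346 = 369 × 341/346 ≈ 364 Hz.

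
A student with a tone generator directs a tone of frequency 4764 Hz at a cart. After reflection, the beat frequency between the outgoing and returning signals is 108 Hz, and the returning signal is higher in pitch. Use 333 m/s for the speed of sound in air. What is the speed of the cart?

Double Doppler shift off a moving reflector: f₂ = f₀ · (v + u)/(v − u) (u > 0 toward emitter).
Returning signal is higher, so f₂ = f₀ + Δf = 4764 + 108 = 4872 Hz.
Rearranging, u = v · (f₂ − f₀)/(f₂ + f₀) = 333 × 108/9636 ≈ 3.7 m/s.
So the cart is moving at 3.7 m/s toward the emitter.

3.7 m/s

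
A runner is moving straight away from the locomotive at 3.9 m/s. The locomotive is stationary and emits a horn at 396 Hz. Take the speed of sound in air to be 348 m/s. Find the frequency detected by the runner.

392 Hz

Only the observer moves, away from the source, so f' = f · (v − v_o)/v.
f' = 396 × (348 − 3.9)/348 = 396 × 344.1/348 ≈ 392 Hz.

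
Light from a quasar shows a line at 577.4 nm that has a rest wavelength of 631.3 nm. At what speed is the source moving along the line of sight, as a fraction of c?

0.089c

λ'/λ₀ = 0.9146 < 1 (blueshift), so the source is approaching.
λ'/λ₀ = √((1 − β)/(1 + β)) for an approaching source ⇒ β = (1 − r²)/(1 + r²) with r = λ'/λ₀.
β = (1 − 0.8365)/(1 + 0.8365) ≈ 0.089.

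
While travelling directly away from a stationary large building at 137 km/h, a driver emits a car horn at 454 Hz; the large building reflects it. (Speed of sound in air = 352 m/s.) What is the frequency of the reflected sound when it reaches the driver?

137 km/h = 38.06 m/s.
The large building receives the sound from a moving source: f₁ = f₀ · v/(v + v_e) = 454 × 352/390.06 ≈ 410 Hz.
On the return leg the driver is a moving observer: f₂ = f₁ · (v − v_e)/v = 410 × 313.94/352 ≈ 365 Hz.

365 Hz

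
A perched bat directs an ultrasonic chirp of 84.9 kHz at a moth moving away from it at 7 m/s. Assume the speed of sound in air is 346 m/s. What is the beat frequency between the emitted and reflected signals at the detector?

3367 Hz

At the moth (a moving observer), f₁ = f₀ · (v − u)/v = 84.9 × 339/346 ≈ 83.18 kHz.
On reflection it acts as a source moving away from the stationary detector: f₂ = f₁ · v/(v + u) = 83.18 × 346/353 ≈ 81.53 kHz.
Equivalently f₂ = f₀ · (v − u)/(v + u).
Beat frequency (with f₀ = 84900 Hz): |f₂ − f₀| = 2u·f₀/(v + u) = 2 × 7 × 84900/353 ≈ 3367 Hz.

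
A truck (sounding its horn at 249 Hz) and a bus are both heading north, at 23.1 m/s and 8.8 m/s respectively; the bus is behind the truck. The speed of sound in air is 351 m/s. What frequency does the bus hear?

The bus is behind, so the truck is moving away from it while the bus is moving toward the truck.
General Doppler shift: f' = f · (v + v_o)/(v + v_s).
f' = 249 × (351 + 8.8)/(351 + 23.1) = 249 × 359.8/374.1 ≈ 239 Hz.

239 Hz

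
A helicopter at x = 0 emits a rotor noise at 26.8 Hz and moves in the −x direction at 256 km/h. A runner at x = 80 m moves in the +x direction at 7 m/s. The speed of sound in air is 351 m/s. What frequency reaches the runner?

21.8 Hz

256 km/h = 71.11 m/s.
The observer lies on the +x side, so the source is heading away from the observer and the observer is heading away from the source.
General Doppler shift: f' = f · (v − v_o)/(v + v_s).
f' = 26.8 × (351 − 7)/(351 + 71.11) = 26.8 × 344/422.11 ≈ 21.8 Hz.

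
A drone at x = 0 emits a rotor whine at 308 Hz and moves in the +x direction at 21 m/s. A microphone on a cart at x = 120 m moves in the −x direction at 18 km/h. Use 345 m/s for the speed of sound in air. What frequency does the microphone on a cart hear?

18 km/h = 5 m/s.
The observer lies on the +x side, so the source is heading toward the observer and the observer is heading toward the source.
With source approaching and observer approaching, f' = f · (v + v_o)/(v − v_s).
f' = 308 × (345 + 5)/(345 − 21) = 308 × 350/324 ≈ 333 Hz.

333 Hz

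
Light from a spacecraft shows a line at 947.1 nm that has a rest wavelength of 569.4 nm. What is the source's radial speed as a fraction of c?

0.469

λ'/λ₀ = 1.6633 > 1 (redshift), so the source is receding.
λ'/λ₀ = √((1 + β)/(1 − β)) for a receding source ⇒ β = (r² − 1)/(r² + 1) with r = λ'/λ₀.
β = (2.7667 − 1)/(2.7667 + 1) ≈ 0.469.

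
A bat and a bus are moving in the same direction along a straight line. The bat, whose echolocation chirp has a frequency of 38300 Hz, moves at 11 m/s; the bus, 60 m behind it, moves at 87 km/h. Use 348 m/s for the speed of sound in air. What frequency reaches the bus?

39705 Hz

87 km/h = 24.17 m/s.
The bus is behind, so the bat is moving away from it while the bus is moving toward the bat.
General Doppler shift: f' = f · (v + v_o)/(v + v_s).
f' = 38300 × (348 + 24.17)/(348 + 11) = 38300 × 372.17/359 ≈ 39705 Hz.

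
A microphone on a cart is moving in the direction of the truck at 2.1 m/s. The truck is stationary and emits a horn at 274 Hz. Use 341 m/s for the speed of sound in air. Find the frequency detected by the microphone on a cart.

Moving observer, stationary source: f' = f · (v + v_o)/v.
f' = 274 × (341 + 2.1)/341 = 274 × 343.1/341 ≈ 276 Hz.

276 Hz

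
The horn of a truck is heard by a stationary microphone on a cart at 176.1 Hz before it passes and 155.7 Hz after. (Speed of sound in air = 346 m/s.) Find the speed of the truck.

f₁/f₂ = (v + v_s)/(v − v_s), so v_s = v · (f₁ − f₂)/(f₁ + f₂).
v_s = 346 × (176.1 − 155.7)/(176.1 + 155.7) = 346 × 20.4/331.8 ≈ 21.3 m/s.

21.3 m/s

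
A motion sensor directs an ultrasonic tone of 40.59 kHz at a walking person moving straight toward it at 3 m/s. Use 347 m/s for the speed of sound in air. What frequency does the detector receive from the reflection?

At the walking person (a moving observer), f₁ = f₀ · (v + u)/v = 40.59 × 350/347 ≈ 40.9 kHz.
On reflection it acts as a source moving toward the stationary detector: f₂ = f₁ · v/(v − u) = 40.9 × 347/344 ≈ 41.3 kHz.
Equivalently f₂ = f₀ · (v + u)/(v − u).

41.3 kHz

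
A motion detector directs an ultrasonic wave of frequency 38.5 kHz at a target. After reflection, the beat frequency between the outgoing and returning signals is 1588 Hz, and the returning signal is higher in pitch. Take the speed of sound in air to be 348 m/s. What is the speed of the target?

Double Doppler shift off a moving reflector: f₂ = f₀ · (v + u)/(v − u) (u > 0 toward emitter).
Returning signal is higher, so f₂ = f₀ + Δf = 38500 + 1588 = 40088 Hz.
Rearranging, u = v · (f₂ − f₀)/(f₂ + f₀) = 348 × 1588/78588 ≈ 7.0 m/s.
So the target is moving at 7.0 m/s toward the emitter.

7.0 m/s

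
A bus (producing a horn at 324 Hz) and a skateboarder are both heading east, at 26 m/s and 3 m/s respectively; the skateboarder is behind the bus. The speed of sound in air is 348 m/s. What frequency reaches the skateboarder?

The skateboarder is behind, so the bus is moving away from it while the skateboarder is moving toward the bus.
General Doppler shift: f' = f · (v + v_o)/(v + v_s).
f' = 324 × (348 + 3)/(348 + 26) = 324 × 351/374 ≈ 304 Hz.

304 Hz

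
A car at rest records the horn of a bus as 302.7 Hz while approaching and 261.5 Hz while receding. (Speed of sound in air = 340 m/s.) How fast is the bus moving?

f₁/f₂ = (v + v_s)/(v − v_s), so v_s = v · (f₁ − f₂)/(f₁ + f₂).
v_s = 340 × (302.7 − 261.5)/(302.7 + 261.5) = 340 × 41.2/564.2 ≈ 24.8 m/s.

24.8 m/s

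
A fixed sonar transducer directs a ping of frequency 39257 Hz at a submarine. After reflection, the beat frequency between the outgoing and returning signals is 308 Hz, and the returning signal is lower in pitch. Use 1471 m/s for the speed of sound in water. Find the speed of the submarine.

5.8 m/s

Double Doppler shift off a moving reflector: f₂ = f₀ · (v + u)/(v − u) (u > 0 toward emitter).
Returning signal is lower, so f₂ = f₀ − Δf = 39257 − 308 = 38949 Hz.
Rearranging, u = v · (f₂ − f₀)/(f₂ + f₀) = 1471 × -308/78206 ≈ -5.8 m/s.
So the submarine is moving at 5.8 m/s away from the emitter.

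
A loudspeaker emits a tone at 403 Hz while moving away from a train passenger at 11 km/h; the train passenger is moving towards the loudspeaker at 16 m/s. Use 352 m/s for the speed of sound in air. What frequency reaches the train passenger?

11 km/h = 3.056 m/s.
General Doppler shift: f' = f · (v + v_o)/(v + v_s).
f' = 403 × (352 + 16)/(352 + 3.056) = 403 × 368/355.06 ≈ 418 Hz.

418 Hz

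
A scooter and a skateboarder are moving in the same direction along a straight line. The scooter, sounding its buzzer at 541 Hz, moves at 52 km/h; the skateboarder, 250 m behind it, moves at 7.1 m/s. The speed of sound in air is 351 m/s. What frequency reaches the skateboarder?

530 Hz

52 km/h = 14.44 m/s.
The skateboarder is behind, so the scooter is moving away from it while the skateboarder is moving toward the scooter.
General Doppler shift: f' = f · (v + v_o)/(v + v_s).
f' = 541 × (351 + 7.1)/(351 + 14.44) = 541 × 358.1/365.44 ≈ 530 Hz.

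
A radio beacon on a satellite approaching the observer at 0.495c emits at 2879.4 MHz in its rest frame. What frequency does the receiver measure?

Relativistic Doppler for frequency: f' = f₀ · √((1 + β)/(1 − β)).
f' = 2879.4 × √(1.4950/0.5050) = 2879.4 × 1.72058 ≈ 4954.2 MHz.

4954.2 MHz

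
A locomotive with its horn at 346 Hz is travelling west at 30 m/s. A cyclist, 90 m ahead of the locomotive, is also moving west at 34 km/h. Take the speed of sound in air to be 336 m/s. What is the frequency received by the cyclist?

369 Hz

34 km/h = 9.444 m/s.
The cyclist is ahead, so the locomotive is moving toward it while the cyclist is moving away from the locomotive.
General Doppler shift: f' = f · (v − v_o)/(v − v_s).
f' = 346 × (336 − 9.444)/(336 − 30) = 346 × 326.56/306 ≈ 369 Hz.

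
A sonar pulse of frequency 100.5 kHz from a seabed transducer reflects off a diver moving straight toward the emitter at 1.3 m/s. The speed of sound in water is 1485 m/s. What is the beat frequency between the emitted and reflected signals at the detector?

At the diver (a moving observer), f₁ = f₀ · (v + u)/v = 100.5 × 1486.3/1485 ≈ 100.5880 kHz.
On reflection it acts as a source moving toward the stationary detector: f₂ = f₁ · v/(v − u) = 100.5880 × 1485/1483.7 ≈ 100.6761 kHz.
Beat frequency (with f₀ = 100500 Hz): |f₂ − f₀| = 2u·f₀/(v − u) = 2 × 1.3 × 100500/1483.7 ≈ 176 Hz.

176 Hz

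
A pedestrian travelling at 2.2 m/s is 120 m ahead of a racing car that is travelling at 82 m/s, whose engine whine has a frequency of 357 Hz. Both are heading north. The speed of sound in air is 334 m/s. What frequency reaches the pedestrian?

470 Hz

The pedestrian is ahead, so the racing car is moving toward it while the pedestrian is moving away from the racing car.
General Doppler shift: f' = f · (v − v_o)/(v − v_s).
f' = 357 × (334 − 2.2)/(334 − 82) = 357 × 331.8/252 ≈ 470 Hz.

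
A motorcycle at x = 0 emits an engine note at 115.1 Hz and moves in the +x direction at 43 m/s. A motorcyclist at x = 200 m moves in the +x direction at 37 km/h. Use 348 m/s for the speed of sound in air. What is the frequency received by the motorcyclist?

37 km/h = 10.28 m/s.
The observer lies on the +x side, so the source is heading toward the observer and the observer is heading away from the source.
With source approaching and observer receding, f' = f · (v − v_o)/(v − v_s).
f' = 115.1 × (348 − 10.28)/(348 − 43) = 115.1 × 337.72/305 ≈ 127 Hz.

127 Hz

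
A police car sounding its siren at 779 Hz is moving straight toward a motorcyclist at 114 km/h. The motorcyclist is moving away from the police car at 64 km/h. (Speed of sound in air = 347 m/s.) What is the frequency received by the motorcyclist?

114 km/h = 31.67 m/s; 64 km/h = 17.78 m/s.
Both move, so f' = f · (v − v_o)/(v − v_s).
f' = 779 × (347 − 17.78)/(347 − 31.67) = 779 × 329.22/315.33 ≈ 813 Hz.

813 Hz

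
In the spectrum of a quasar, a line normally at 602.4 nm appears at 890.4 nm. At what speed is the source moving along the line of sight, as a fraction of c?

λ'/λ₀ = 1.4781 > 1 (redshift), so the source is receding.
λ'/λ₀ = √((1 + β)/(1 − β)) for a receding source ⇒ β = (r² − 1)/(r² + 1) with r = λ'/λ₀.
β = (2.1847 − 1)/(2.1847 + 1) ≈ 0.372.

0.372c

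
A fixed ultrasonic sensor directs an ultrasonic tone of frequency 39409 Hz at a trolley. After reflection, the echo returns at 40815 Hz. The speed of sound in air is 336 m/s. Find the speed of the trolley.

Double Doppler shift off a moving reflector: f₂ = f₀ · (v + u)/(v − u) (u > 0 toward emitter).
Rearranging, u = v · (f₂ − f₀)/(f₂ + f₀) = 336 × 1406/80224 ≈ 5.9 m/s.
So the trolley is moving at 5.9 m/s toward the emitter.

5.9 m/s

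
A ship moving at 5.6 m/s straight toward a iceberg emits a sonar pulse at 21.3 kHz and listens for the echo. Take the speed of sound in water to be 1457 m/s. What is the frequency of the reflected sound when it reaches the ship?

21.5 kHz

The iceberg receives the sound from a moving source: f₁ = f₀ · v/(v − v_e) = 21.3 × 1457/1451.4 ≈ 21.4 kHz.
On the return leg the ship is a moving observer: f₂ = f₁ · (v + v_e)/v = 21.4 × 1462.6/1457 ≈ 21.5 kHz.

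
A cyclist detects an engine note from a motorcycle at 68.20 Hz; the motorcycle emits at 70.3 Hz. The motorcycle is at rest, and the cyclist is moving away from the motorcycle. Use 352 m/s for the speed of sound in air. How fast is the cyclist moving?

f' = f · (v − v_o)/v ⇒ v_o = v · |f'/f − 1|.
v_o = 352 × |68.20/70.3 − 1| = 352 × 0.02987 ≈ 10.5 m/s.

10.5 m/s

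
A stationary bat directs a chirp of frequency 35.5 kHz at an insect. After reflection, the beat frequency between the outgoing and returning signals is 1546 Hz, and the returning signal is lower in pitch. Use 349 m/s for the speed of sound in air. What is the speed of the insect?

Double Doppler shift off a moving reflector: f₂ = f₀ · (v + u)/(v − u) (u > 0 toward emitter).
Returning signal is lower, so f₂ = f₀ − Δf = 35500 − 1546 = 33954 Hz.
Rearranging, u = v · (f₂ − f₀)/(f₂ + f₀) = 349 × -1546/69454 ≈ -7.8 m/s.
So the insect is moving at 7.8 m/s away from the emitter.

7.8 m/s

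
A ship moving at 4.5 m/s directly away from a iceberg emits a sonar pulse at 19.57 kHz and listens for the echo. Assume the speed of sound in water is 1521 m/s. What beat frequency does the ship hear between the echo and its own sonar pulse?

The iceberg receives the sound from a moving source: f₁ = f₀ · v/(v + v_e) = 19.57 × 1521/1525.5 ≈ 19.5123 kHz.
On the return leg the ship is a moving observer: f₂ = f₁ · (v − v_e)/v = 19.5123 × 1516.5/1521 ≈ 19.4545 kHz.
Beat against the emitted tone (with f₀ = 19570 Hz): |f₂ − f₀| = 2v_e·f₀/(v + v_e) = 2 × 4.5 × 19570/1525.5 ≈ 115 Hz.

115 Hz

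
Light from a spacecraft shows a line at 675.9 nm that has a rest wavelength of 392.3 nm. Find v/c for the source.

0.496c

λ'/λ₀ = 1.7229 > 1 (redshift), so the source is receding.
λ'/λ₀ = √((1 + β)/(1 − β)) for a receding source ⇒ β = (r² − 1)/(r² + 1) with r = λ'/λ₀.
β = (2.9684 − 1)/(2.9684 + 1) ≈ 0.496.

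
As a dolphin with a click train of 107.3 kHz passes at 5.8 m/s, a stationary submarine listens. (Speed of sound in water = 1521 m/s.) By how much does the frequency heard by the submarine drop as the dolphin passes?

0.818 kHz

Approaching: f₁ = f · v/(v − v_s) = 107.3 × 1521/1515.2 ≈ 107.711 kHz.
Receding: f₂ = f · v/(v + v_s) = 107.3 × 1521/1526.8 ≈ 106.892 kHz.
Drop: f₁ − f₂ = 2f·v·v_s/(v² − v_s²) = 2 × 107.3 × 1521 × 5.8/(1521² − 5.8²) ≈ 0.818 kHz.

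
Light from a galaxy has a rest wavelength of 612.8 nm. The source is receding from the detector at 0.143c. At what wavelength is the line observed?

Relativistic Doppler for wavelength: λ' = λ₀ · √((1 + β)/(1 − β)).
λ' = 612.8 × √(1.1430/0.8570) = 612.8 × 1.15487 ≈ 707.7 nm.

707.7 nm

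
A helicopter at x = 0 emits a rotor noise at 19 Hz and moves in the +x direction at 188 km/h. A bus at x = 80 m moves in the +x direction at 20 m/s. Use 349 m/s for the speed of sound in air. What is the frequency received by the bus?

188 km/h = 52.22 m/s.
The observer lies on the +x side, so the source is heading toward the observer and the observer is heading away from the source.
With source approaching and observer receding, f' = f · (v − v_o)/(v − v_s).
f' = 19 × (349 − 20)/(349 − 52.22) = 19 × 329/296.78 ≈ 21.1 Hz.

21.1 Hz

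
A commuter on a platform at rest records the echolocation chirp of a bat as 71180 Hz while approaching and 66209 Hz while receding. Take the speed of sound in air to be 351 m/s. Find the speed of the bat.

12.7 m/s

f₁/f₂ = (v + v_s)/(v − v_s), so v_s = v · (f₁ − f₂)/(f₁ + f₂).
v_s = 351 × (71180 − 66209)/(71180 + 66209) = 351 × 4971/137389 ≈ 12.7 m/s.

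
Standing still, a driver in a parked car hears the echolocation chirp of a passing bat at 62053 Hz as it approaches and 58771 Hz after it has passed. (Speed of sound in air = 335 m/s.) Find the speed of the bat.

f₁/f₂ = (v + v_s)/(v − v_s), so v_s = v · (f₁ − f₂)/(f₁ + f₂).
v_s = 335 × (62053 − 58771)/(62053 + 58771) = 335 × 3282/120824 ≈ 9.1 m/s.

9.1 m/s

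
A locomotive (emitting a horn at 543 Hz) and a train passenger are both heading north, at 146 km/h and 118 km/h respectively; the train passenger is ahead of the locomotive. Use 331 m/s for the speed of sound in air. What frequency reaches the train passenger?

146 km/h = 40.56 m/s; 118 km/h = 32.78 m/s.
The train passenger is ahead, so the locomotive is moving toward it while the train passenger is moving away from the locomotive.
With source approaching and observer receding, f' = f · (v − v_o)/(v − v_s).
f' = 543 × (331 − 32.78)/(331 − 40.56) = 543 × 298.22/290.44 ≈ 558 Hz.

558 Hz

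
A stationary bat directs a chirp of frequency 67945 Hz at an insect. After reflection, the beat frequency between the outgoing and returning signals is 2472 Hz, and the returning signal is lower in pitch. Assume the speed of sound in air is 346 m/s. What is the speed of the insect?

6.4 m/s

Double Doppler shift off a moving reflector: f₂ = f₀ · (v + u)/(v − u) (u > 0 toward emitter).
Returning signal is lower, so f₂ = f₀ − Δf = 67945 − 2472 = 65473 Hz.
Rearranging, u = v · (f₂ − f₀)/(f₂ + f₀) = 346 × -2472/133418 ≈ -6.4 m/s.
So the insect is moving at 6.4 m/s away from the emitter.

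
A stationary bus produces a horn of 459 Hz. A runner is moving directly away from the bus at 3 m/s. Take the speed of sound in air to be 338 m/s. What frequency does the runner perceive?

455 Hz

Moving observer, stationary source: f' = f · (v − v_o)/v.
f' = 459 × (338 − 3)/338 = 459 × 335/338 ≈ 455 Hz.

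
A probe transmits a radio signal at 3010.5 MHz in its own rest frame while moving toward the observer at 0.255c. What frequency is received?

3907.4 MHz

Relativistic Doppler for frequency: f' = f₀ · √((1 + β)/(1 − β)).
f' = 3010.5 × √(1.2550/0.7450) = 3010.5 × 1.29791 ≈ 3907.4 MHz.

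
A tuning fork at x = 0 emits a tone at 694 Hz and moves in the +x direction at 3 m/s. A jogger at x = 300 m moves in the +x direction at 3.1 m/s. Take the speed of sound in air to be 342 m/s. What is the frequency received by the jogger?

The observer lies on the +x side, so the source is heading toward the observer and the observer is heading away from the source.
General Doppler shift: f' = f · (v − v_o)/(v − v_s).
f' = 694 × (342 − 3.1)/(342 − 3) = 694 × 338.9/339 ≈ 694 Hz.

694 Hz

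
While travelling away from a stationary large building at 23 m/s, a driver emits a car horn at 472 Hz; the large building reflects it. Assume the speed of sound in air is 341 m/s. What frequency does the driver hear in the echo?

412 Hz

The large building receives the sound from a moving source: f₁ = f₀ · v/(v + v_e) = 472 × 341/364 ≈ 442 Hz.
On the return leg the driver is a moving observer: f₂ = f₁ · (v − v_e)/v = 442 × 318/341 ≈ 412 Hz.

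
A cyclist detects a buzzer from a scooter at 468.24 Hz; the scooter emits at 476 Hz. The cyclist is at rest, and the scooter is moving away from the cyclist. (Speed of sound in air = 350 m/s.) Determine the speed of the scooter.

5.8 m/s

f' = f · v/(v + v_s) ⇒ v_s = v · |1 − f/f'|.
v_s = 350 × |1 − 476/468.24| = 350 × 0.01657 ≈ 5.8 m/s.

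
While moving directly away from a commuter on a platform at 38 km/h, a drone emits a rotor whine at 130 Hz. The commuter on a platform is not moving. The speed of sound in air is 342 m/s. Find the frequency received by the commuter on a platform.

126 Hz

38 km/h = 10.56 m/s.
Moving source, stationary observer: f' = f · v/(v + v_s) since the source is receding.
f' = 130 × 342/(342 + 10.56) = 130 × 342/352.6 ≈ 126 Hz.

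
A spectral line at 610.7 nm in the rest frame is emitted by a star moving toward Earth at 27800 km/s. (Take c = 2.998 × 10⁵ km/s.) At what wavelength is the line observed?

β = v/c = 27800/299800 = 0.0927.
Relativistic Doppler for wavelength: λ' = λ₀ · √((1 − β)/(1 + β)).
λ' = 610.7 × √(0.9073/1.0927) = 610.7 × 0.91120 ≈ 556.5 nm.

556.5 nm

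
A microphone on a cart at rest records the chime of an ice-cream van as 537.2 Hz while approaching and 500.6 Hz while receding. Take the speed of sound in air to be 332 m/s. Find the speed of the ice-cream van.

11.7 m/s

f₁/f₂ = (v + v_s)/(v − v_s), so v_s = v · (f₁ − f₂)/(f₁ + f₂).
v_s = 332 × (537.2 − 500.6)/(537.2 + 500.6) = 332 × 36.6/1037.8 ≈ 11.7 m/s.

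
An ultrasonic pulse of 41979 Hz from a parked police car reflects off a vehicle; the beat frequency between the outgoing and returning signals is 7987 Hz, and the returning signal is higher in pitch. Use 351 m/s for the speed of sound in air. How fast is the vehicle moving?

Double Doppler shift off a moving reflector: f₂ = f₀ · (v + u)/(v − u) (u > 0 toward emitter).
Returning signal is higher, so f₂ = f₀ + Δf = 41979 + 7987 = 49966 Hz.
Rearranging, u = v · (f₂ − f₀)/(f₂ + f₀) = 351 × 7987/91945 ≈ 30 m/s.
So the vehicle is moving at 30 m/s toward the emitter.

30 m/s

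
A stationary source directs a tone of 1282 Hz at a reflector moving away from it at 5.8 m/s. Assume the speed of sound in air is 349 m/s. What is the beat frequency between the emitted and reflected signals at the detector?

At the reflector (a moving observer), f₁ = f₀ · (v − u)/v = 1282 × 343.2/349 ≈ 1260.7 Hz.
The reflection then acts as a moving source: f₂ = f₁ · v/(v + u) ≈ 1240.1 Hz.
Equivalently f₂ = f₀ · (v − u)/(v + u).
Beat frequency: |f₂ − f₀| = 2u·f₀/(v + u) = 2 × 5.8 × 1282/354.8 ≈ 41.9 Hz.

41.9 Hz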